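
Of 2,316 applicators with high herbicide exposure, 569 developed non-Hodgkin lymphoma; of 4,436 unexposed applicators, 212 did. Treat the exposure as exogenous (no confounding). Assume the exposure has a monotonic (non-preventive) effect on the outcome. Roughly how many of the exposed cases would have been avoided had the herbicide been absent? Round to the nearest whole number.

p₁ = P(outcome | exposed) = 569/2316 = 0.24568
p₀ = P(outcome | unexposed) = 212/4436 = 0.047791
PN = (p₁ − p₀)/p₁ = (0.24568 − 0.047791) / 0.24568 ≈ 0.80548.
Attributable cases ≈ PN × (exposed cases) = 0.80548 × 569 ≈ 458.32.

about 458 cases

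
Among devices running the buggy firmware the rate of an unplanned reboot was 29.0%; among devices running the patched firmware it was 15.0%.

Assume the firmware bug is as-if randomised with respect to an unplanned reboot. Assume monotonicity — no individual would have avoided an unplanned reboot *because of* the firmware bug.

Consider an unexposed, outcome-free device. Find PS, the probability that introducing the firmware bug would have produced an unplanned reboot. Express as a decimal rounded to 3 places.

PS ≈ 0.165

p₁ = 0.29, p₀ = 0.15.
Under exogeneity and monotonicity, PS = (p₁ − p₀) / (1 − p₀).
PS = (0.29 − 0.15) / (1 − 0.15) = 0.14 / 0.85 ≈ 0.1647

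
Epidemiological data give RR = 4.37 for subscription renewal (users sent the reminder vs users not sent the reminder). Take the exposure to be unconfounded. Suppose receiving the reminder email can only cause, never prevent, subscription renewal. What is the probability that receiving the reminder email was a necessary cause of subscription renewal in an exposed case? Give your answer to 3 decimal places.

PN ≈ 0.771

Under exogeneity and monotonicity, PN = (RR − 1) / RR = 1 − 1/RR.
PN = (4.37 − 1) / 4.37 = 3.37 / 4.37 ≈ 0.7712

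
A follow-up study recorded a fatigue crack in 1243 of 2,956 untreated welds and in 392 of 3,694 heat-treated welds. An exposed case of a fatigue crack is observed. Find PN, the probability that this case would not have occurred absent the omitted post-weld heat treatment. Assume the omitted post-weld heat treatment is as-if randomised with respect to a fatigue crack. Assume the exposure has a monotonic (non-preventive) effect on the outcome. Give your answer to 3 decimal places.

PN ≈ 0.748

p₁ = P(outcome | exposed) = 1243/2956 = 0.4205
p₀ = P(outcome | unexposed) = 392/3694 = 0.10612
Under exogeneity and monotonicity, PN = (p₁ − p₀) / p₁.
PN = (0.4205 − 0.10612) / 0.4205 = 0.31438 / 0.4205 ≈ 0.7476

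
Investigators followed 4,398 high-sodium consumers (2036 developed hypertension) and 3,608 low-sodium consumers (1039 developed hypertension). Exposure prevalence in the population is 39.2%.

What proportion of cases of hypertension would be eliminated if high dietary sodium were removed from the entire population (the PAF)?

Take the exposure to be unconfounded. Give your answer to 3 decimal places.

PAF ≈ 0.192

p₁ = P(outcome | exposed) = 2036/4398 = 0.46294
p₀ = P(outcome | unexposed) = 1039/3608 = 0.28797
Overall risk P(Y=1) = π·p₁ + (1−π)·p₀ = 0.392×0.46294 + 0.608×0.28797 = 0.35656.
Under exogeneity, PAF = [P(Y=1) − p₀] / P(Y=1).
PAF = (0.35656 − 0.28797) / 0.35656 ≈ 0.1924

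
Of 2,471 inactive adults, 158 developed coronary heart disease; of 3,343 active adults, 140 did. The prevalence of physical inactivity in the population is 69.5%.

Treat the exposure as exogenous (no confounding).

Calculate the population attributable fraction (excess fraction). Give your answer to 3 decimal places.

p₁ = P(outcome | exposed) = 158/2471 = 0.063942
p₀ = P(outcome | unexposed) = 140/3343 = 0.041879
Overall risk P(Y=1) = π·p₁ + (1−π)·p₀ = 0.695×0.063942 + 0.305×0.041879 = 0.057212.
Under exogeneity, PAF = [P(Y=1) − p₀] / P(Y=1).
PAF = (0.057212 − 0.041879) / 0.057212 ≈ 0.2680

PAF ≈ 0.268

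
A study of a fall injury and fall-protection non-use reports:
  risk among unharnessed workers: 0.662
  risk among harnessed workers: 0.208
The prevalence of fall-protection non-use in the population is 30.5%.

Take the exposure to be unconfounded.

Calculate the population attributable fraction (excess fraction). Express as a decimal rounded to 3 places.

PAF ≈ 0.400

Let p₁ = 0.662, p₀ = 0.208.
Overall risk P(Y=1) = π·p₁ + (1−π)·p₀ = 0.305×0.662 + 0.695×0.208 = 0.34647.
Under exogeneity, PAF = [P(Y=1) − p₀] / P(Y=1).
PAF = (0.34647 − 0.208) / 0.34647 ≈ 0.3997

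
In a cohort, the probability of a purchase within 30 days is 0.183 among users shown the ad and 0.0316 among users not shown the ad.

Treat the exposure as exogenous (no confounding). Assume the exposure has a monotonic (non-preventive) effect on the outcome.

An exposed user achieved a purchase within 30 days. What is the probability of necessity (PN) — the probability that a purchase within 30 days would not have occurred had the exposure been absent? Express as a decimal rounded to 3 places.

PN ≈ 0.827

Let p₁ = 0.183, p₀ = 0.0316.
Under exogeneity and monotonicity, PN = (p₁ − p₀) / p₁.
PN = (0.183 − 0.0316) / 0.183 = 0.1514 / 0.183 ≈ 0.8273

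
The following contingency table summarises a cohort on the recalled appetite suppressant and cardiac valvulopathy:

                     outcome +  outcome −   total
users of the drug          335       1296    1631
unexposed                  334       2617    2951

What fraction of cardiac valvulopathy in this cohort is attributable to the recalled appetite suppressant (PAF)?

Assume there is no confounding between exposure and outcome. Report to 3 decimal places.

p₁ = P(outcome | exposed) = 335/1631 = 0.2054
p₀ = P(outcome | unexposed) = 334/2951 = 0.11318
Exposure prevalence π = 1631/4582 = 0.35596; overall risk P(Y=1) = 0.14601.
Under exogeneity, PAF = [P(Y=1) − p₀]/P(Y=1).
PAF = (0.14601 − 0.11318) / 0.14601 ≈ 0.2248

PAF ≈ 0.225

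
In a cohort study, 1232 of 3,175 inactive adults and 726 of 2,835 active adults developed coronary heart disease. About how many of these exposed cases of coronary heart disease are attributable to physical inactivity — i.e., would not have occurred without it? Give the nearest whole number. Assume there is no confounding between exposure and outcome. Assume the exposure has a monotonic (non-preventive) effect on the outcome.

p₁ = P(outcome | exposed) = 1232/3175 = 0.38803
p₀ = P(outcome | unexposed) = 726/2835 = 0.25608
PN = (p₁ − p₀)/p₁ = (0.38803 − 0.25608) / 0.38803 ≈ 0.34004.
Attributable cases ≈ PN × (exposed cases) = 0.34004 × 1232 ≈ 418.93.

about 419 cases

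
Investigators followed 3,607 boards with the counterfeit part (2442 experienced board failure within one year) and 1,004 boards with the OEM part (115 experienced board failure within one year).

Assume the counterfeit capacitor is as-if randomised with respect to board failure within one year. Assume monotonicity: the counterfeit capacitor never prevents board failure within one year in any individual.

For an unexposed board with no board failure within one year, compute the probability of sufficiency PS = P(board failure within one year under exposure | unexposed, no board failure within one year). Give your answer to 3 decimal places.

PS ≈ 0.635

p₁ = P(outcome | exposed) = 2442/3607 = 0.67702
p₀ = P(outcome | unexposed) = 115/1004 = 0.11454
Under exogeneity and monotonicity, PS = (p₁ − p₀) / (1 − p₀).
PS = (0.67702 − 0.11454) / (1 − 0.11454) = 0.56248 / 0.88546 ≈ 0.6352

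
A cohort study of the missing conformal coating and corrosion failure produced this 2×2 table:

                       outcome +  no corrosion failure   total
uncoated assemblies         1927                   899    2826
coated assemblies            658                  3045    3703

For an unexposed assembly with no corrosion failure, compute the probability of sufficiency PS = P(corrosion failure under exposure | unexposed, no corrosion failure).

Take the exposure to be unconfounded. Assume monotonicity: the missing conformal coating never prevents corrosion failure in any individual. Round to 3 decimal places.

PS ≈ 0.613

p₁ = P(outcome | exposed) = 1927/2826 = 0.68188
p₀ = P(outcome | unexposed) = 658/3703 = 0.17769
Under exogeneity and monotonicity, PS = (p₁ − p₀)/(1 − p₀).
PS = (0.68188 − 0.17769) / 0.82231 ≈ 0.6131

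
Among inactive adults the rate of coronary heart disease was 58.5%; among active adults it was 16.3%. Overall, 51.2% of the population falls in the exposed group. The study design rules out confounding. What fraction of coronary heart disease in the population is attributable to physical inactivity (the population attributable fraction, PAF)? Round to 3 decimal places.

p₁ = 0.585, p₀ = 0.163.
Overall risk P(Y=1) = π·p₁ + (1−π)·p₀ = 0.512×0.585 + 0.488×0.163 = 0.37906.
Under exogeneity, PAF = [P(Y=1) − p₀] / P(Y=1).
PAF = (0.37906 − 0.163) / 0.37906 ≈ 0.5700

PAF ≈ 0.570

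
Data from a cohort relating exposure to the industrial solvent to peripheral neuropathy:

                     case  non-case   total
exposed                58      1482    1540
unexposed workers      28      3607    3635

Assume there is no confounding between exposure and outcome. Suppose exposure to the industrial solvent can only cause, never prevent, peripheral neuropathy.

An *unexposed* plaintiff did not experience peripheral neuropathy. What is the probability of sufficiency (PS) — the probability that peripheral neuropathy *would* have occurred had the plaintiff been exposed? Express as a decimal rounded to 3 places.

p₁ = P(outcome | exposed) = 58/1540 = 0.037662
p₀ = P(outcome | unexposed) = 28/3635 = 0.0077029
Under exogeneity and monotonicity, PS = (p₁ − p₀)/(1 − p₀).
PS = (0.037662 − 0.0077029) / 0.9923 ≈ 0.0302

PS ≈ 0.030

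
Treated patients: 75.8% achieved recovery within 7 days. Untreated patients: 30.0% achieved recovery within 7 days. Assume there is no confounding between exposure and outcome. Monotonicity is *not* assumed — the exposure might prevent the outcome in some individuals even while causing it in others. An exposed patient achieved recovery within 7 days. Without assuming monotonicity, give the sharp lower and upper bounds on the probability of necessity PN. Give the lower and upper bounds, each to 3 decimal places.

0.604 ≤ PN ≤ 0.923

p₁ = 0.758, p₀ = 0.3.
Under exogeneity alone the bounds on PN are max{0,(p₁−p₀)/p₁} ≤ PN ≤ min{1,(1−p₀)/p₁}.
  lower = (p₁ − p₀)/p₁ = 0.458 / 0.758 ≈ 0.6042
  upper = min{1, (1 − p₀)/p₁} = 0.7 / 0.758 ≈ 0.9235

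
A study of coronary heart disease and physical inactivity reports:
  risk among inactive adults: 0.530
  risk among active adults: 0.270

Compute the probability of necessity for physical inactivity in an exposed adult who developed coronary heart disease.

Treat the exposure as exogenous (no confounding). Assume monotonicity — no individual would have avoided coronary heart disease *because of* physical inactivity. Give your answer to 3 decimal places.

PN ≈ 0.491

Let p₁ = 0.53, p₀ = 0.27.
Under exogeneity and monotonicity, PN = (p₁ − p₀) / p₁.
PN = (0.53 − 0.27) / 0.53 = 0.26 / 0.53 ≈ 0.4906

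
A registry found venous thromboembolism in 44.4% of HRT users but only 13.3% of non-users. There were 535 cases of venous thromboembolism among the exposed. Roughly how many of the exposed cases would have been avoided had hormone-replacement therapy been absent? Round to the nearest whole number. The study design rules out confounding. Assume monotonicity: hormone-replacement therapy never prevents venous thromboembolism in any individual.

p₁ = 0.444, p₀ = 0.133.
PN = (p₁ − p₀)/p₁ = (0.444 − 0.133) / 0.444 ≈ 0.70045.
Attributable cases ≈ PN × (exposed cases) = 0.70045 × 535 ≈ 374.74.

about 375 cases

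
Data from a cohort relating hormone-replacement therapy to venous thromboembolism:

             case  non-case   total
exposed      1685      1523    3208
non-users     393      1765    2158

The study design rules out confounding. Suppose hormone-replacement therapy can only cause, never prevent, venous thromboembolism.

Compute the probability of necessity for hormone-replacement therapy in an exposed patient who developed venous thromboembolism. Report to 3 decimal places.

p₁ = P(outcome | exposed) = 1685/3208 = 0.52525
p₀ = P(outcome | unexposed) = 393/2158 = 0.18211
Under exogeneity and monotonicity, PN = (p₁ − p₀)/p₁.
PN = (0.52525 − 0.18211) / 0.52525 ≈ 0.6533

PN ≈ 0.653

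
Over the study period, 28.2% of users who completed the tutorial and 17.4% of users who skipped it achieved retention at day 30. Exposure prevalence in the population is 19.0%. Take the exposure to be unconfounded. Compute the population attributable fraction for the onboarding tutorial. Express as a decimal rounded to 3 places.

p₁ = 0.282, p₀ = 0.174.
Overall risk P(Y=1) = π·p₁ + (1−π)·p₀ = 0.19×0.282 + 0.81×0.174 = 0.19452.
Under exogeneity, PAF = [P(Y=1) − p₀] / P(Y=1).
PAF = (0.19452 − 0.174) / 0.19452 ≈ 0.1055

PAF ≈ 0.105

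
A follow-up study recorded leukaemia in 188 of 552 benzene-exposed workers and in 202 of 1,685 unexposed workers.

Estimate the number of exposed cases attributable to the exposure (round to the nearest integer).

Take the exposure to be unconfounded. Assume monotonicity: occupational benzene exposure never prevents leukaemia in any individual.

about 122 cases

p₁ = P(outcome | exposed) = 188/552 = 0.34058
p₀ = P(outcome | unexposed) = 202/1685 = 0.11988
PN = (p₁ − p₀)/p₁ = (0.34058 − 0.11988) / 0.34058 ≈ 0.64801.
Attributable cases ≈ PN × (exposed cases) = 0.64801 × 188 ≈ 121.83.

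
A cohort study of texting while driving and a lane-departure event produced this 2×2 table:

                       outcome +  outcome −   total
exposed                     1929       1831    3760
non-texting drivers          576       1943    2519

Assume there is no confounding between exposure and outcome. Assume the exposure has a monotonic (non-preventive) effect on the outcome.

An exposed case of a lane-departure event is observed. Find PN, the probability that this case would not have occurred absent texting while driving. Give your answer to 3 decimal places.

p₁ = P(outcome | exposed) = 1929/3760 = 0.51303
p₀ = P(outcome | unexposed) = 576/2519 = 0.22866
Under exogeneity and monotonicity, PN = (p₁ − p₀) / p₁.
PN = (0.51303 − 0.22866) / 0.51303 = 0.28437 / 0.51303 ≈ 0.5543

PN ≈ 0.554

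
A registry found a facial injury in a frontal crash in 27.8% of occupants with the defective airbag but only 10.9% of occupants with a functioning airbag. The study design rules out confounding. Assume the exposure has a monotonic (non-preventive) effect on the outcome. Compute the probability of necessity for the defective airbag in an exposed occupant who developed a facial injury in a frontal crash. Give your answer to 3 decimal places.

PN ≈ 0.608

p₁ = 0.278, p₀ = 0.109.
Under exogeneity and monotonicity, PN = (p₁ − p₀) / p₁.
PN = (0.278 − 0.109) / 0.278 = 0.169 / 0.278 ≈ 0.6079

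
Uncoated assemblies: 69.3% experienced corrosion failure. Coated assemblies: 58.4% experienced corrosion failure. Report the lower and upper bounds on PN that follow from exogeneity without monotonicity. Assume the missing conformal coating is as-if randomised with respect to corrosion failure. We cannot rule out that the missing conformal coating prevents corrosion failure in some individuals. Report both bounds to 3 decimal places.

0.157 ≤ PN ≤ 0.600

p₁ = 0.693, p₀ = 0.584.
Under exogeneity alone the bounds on PN are max{0,(p₁−p₀)/p₁} ≤ PN ≤ min{1,(1−p₀)/p₁}.
  lower = (p₁ − p₀)/p₁ = 0.109 / 0.693 ≈ 0.1573
  upper = min{1, (1 − p₀)/p₁} = 0.416 / 0.693 ≈ 0.6003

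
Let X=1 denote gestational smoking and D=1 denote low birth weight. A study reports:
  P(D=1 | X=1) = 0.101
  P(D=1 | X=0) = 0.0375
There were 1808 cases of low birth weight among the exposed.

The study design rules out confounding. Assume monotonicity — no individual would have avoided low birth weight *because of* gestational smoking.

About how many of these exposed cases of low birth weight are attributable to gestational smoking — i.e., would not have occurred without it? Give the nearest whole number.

Let p₁ = 0.101, p₀ = 0.0375.
PN = (p₁ − p₀)/p₁ = (0.101 − 0.0375) / 0.101 ≈ 0.62871.
Attributable cases ≈ PN × (exposed cases) = 0.62871 × 1808 ≈ 1136.71.

about 1137 cases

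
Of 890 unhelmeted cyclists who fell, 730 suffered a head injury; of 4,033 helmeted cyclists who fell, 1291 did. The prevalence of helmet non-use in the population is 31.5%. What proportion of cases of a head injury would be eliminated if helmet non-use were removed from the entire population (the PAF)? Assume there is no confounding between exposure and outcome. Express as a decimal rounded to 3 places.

p₁ = P(outcome | exposed) = 730/890 = 0.82022
p₀ = P(outcome | unexposed) = 1291/4033 = 0.32011
Overall risk P(Y=1) = π·p₁ + (1−π)·p₀ = 0.315×0.82022 + 0.685×0.32011 = 0.47765.
Under exogeneity, PAF = [P(Y=1) − p₀] / P(Y=1).
PAF = (0.47765 − 0.32011) / 0.47765 ≈ 0.3298

PAF ≈ 0.330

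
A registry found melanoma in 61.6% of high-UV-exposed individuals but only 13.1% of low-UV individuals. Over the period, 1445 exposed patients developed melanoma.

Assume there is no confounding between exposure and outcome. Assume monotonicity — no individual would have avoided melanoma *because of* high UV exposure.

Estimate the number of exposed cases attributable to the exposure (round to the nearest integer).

about 1138 cases

p₁ = 0.616, p₀ = 0.131.
PN = (p₁ − p₀)/p₁ = (0.616 − 0.131) / 0.616 ≈ 0.78734.
Attributable cases ≈ PN × (exposed cases) = 0.78734 × 1445 ≈ 1137.70.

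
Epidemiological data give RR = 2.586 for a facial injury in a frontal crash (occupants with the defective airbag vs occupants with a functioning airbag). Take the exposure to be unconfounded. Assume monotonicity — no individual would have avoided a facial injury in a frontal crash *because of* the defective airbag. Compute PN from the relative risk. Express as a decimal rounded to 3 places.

PN ≈ 0.613

Under exogeneity and monotonicity, PN = (RR − 1) / RR = 1 − 1/RR.
PN = (2.586 − 1) / 2.586 = 1.586 / 2.586 ≈ 0.6133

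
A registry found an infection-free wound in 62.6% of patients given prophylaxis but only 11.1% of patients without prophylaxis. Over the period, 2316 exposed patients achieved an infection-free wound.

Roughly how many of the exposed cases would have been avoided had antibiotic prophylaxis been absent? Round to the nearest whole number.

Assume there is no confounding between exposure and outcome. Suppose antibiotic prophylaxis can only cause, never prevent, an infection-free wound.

p₁ = 0.626, p₀ = 0.111.
PN = (p₁ − p₀)/p₁ = (0.626 − 0.111) / 0.626 ≈ 0.82268.
Attributable cases ≈ PN × (exposed cases) = 0.82268 × 2316 ≈ 1905.34.

about 1905 cases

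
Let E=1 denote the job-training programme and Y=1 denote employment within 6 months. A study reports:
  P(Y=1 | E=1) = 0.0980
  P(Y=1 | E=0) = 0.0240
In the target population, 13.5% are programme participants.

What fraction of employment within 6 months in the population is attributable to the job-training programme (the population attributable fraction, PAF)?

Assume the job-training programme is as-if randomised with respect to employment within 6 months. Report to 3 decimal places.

Let p₁ = 0.098, p₀ = 0.024.
Overall risk P(Y=1) = π·p₁ + (1−π)·p₀ = 0.135×0.098 + 0.865×0.024 = 0.03399.
Under exogeneity, PAF = [P(Y=1) − p₀] / P(Y=1).
PAF = (0.03399 − 0.024) / 0.03399 ≈ 0.2939

PAF ≈ 0.294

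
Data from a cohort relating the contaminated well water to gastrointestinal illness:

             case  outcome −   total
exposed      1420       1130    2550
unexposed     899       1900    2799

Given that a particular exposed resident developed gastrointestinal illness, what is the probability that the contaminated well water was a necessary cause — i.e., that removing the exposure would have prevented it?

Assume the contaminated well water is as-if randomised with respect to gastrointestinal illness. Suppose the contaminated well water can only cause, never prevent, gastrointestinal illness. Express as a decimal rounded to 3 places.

PN ≈ 0.423

p₁ = P(outcome | exposed) = 1420/2550 = 0.55686
p₀ = P(outcome | unexposed) = 899/2799 = 0.32119
Under exogeneity and monotonicity, PN = (p₁ − p₀)/p₁.
PN = (0.55686 − 0.32119) / 0.55686 ≈ 0.4232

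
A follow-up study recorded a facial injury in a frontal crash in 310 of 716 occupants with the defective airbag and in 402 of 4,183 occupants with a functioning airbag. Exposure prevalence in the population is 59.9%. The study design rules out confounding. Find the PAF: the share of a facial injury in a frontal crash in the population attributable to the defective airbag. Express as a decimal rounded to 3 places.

p₁ = P(outcome | exposed) = 310/716 = 0.43296
p₀ = P(outcome | unexposed) = 402/4183 = 0.096103
Overall risk P(Y=1) = π·p₁ + (1−π)·p₀ = 0.599×0.43296 + 0.401×0.096103 = 0.29788.
Under exogeneity, PAF = [P(Y=1) − p₀] / P(Y=1).
PAF = (0.29788 − 0.096103) / 0.29788 ≈ 0.6774

PAF ≈ 0.677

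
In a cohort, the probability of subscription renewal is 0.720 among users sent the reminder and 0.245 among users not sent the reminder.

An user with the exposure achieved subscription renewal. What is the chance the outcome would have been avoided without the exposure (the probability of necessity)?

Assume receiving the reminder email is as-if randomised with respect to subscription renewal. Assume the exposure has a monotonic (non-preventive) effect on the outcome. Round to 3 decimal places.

PN ≈ 0.660

Let p₁ = 0.72, p₀ = 0.245.
Under exogeneity and monotonicity, PN = (p₁ − p₀) / p₁.
PN = (0.72 − 0.245) / 0.72 = 0.475 / 0.72 ≈ 0.6597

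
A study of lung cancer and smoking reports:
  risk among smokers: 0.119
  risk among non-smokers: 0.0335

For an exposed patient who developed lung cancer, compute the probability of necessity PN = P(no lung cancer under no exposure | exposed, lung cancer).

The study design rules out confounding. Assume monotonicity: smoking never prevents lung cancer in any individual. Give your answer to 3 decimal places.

Let p₁ = 0.119, p₀ = 0.0335.
Under exogeneity and monotonicity, PN = (p₁ − p₀) / p₁.
PN = (0.119 − 0.0335) / 0.119 = 0.0855 / 0.119 ≈ 0.7185

PN ≈ 0.718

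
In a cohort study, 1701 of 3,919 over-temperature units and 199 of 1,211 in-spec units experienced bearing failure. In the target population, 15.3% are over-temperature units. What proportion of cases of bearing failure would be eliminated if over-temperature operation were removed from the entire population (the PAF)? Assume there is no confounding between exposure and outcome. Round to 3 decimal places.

PAF ≈ 0.201

p₁ = P(outcome | exposed) = 1701/3919 = 0.43404
p₀ = P(outcome | unexposed) = 199/1211 = 0.16433
Overall risk P(Y=1) = π·p₁ + (1−π)·p₀ = 0.153×0.43404 + 0.847×0.16433 = 0.20559.
Under exogeneity, PAF = [P(Y=1) − p₀] / P(Y=1).
PAF = (0.20559 − 0.16433) / 0.20559 ≈ 0.2007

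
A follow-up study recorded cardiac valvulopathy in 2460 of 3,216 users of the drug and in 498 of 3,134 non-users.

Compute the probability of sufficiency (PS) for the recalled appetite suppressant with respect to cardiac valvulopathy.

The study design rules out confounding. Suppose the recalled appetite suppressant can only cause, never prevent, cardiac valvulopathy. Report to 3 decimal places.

PS ≈ 0.721

p₁ = P(outcome | exposed) = 2460/3216 = 0.76493
p₀ = P(outcome | unexposed) = 498/3134 = 0.1589
Under exogeneity and monotonicity, PS = (p₁ − p₀) / (1 − p₀).
PS = (0.76493 − 0.1589) / (1 − 0.1589) = 0.60602 / 0.8411 ≈ 0.7205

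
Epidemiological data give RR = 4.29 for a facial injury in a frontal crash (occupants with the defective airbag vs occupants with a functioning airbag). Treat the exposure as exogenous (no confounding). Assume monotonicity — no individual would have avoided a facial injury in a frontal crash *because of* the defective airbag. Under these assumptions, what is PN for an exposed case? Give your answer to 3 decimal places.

PN ≈ 0.767

Under exogeneity and monotonicity, PN = (RR − 1) / RR = 1 − 1/RR.
PN = (4.29 − 1) / 4.29 = 3.29 / 4.29 ≈ 0.7669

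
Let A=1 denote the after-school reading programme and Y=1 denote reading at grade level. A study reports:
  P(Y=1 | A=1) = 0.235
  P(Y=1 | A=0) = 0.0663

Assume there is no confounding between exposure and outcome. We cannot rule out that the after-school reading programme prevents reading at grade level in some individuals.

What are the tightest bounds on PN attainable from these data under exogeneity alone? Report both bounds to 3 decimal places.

0.718 ≤ PN ≤ 1.000

Let p₁ = 0.235, p₀ = 0.0663.
Under exogeneity alone the bounds on PN are max{0,(p₁−p₀)/p₁} ≤ PN ≤ min{1,(1−p₀)/p₁}.
  lower = (p₁ − p₀)/p₁ = 0.1687 / 0.235 ≈ 0.7179
  upper = min{1, (1 − p₀)/p₁} = 0.9337 / 0.235 ≈ 3.9732 → capped at 1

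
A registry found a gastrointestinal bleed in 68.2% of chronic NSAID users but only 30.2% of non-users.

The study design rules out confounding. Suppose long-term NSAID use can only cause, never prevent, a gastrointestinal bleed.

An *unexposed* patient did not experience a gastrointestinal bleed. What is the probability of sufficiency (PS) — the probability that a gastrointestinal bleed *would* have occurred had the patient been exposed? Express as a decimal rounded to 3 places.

PS ≈ 0.544

p₁ = 0.682, p₀ = 0.302.
Under exogeneity and monotonicity, PS = (p₁ − p₀) / (1 − p₀).
PS = (0.682 − 0.302) / (1 − 0.302) = 0.38 / 0.698 ≈ 0.5444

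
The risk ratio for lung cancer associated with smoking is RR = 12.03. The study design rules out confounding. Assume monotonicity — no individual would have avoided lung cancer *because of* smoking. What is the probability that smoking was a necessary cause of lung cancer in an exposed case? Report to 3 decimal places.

PN ≈ 0.917

Under exogeneity and monotonicity, PN = (RR − 1) / RR = 1 − 1/RR.
PN = (12.03 − 1) / 12.03 = 11.03 / 12.03 ≈ 0.9169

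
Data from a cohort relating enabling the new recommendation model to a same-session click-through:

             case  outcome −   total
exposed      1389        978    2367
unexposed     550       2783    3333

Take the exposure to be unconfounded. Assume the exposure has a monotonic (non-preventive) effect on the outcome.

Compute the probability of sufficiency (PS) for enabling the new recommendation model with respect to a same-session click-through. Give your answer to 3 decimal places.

PS ≈ 0.505

p₁ = P(outcome | exposed) = 1389/2367 = 0.58682
p₀ = P(outcome | unexposed) = 550/3333 = 0.16502
Under exogeneity and monotonicity, PS = (p₁ − p₀)/(1 − p₀).
PS = (0.58682 − 0.16502) / 0.83498 ≈ 0.5052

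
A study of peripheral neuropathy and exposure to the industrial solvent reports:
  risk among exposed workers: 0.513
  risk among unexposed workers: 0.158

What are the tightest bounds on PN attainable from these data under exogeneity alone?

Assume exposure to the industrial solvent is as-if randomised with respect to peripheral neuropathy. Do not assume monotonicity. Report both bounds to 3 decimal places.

0.692 ≤ PN ≤ 1.000

Let p₁ = 0.513, p₀ = 0.158.
Under exogeneity alone the bounds on PN are max{0,(p₁−p₀)/p₁} ≤ PN ≤ min{1,(1−p₀)/p₁}.
  lower = (p₁ − p₀)/p₁ = 0.355 / 0.513 ≈ 0.6920
  upper = min{1, (1 − p₀)/p₁} = 0.842 / 0.513 ≈ 1.6413 → capped at 1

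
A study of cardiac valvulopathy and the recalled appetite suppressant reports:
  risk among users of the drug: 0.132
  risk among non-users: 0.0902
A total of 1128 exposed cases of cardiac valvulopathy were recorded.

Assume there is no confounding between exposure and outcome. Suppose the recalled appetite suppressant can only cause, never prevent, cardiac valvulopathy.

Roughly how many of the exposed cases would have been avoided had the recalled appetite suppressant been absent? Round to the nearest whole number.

about 357 cases

Let p₁ = 0.132, p₀ = 0.0902.
PN = (p₁ − p₀)/p₁ = (0.132 − 0.0902) / 0.132 ≈ 0.31667.
Attributable cases ≈ PN × (exposed cases) = 0.31667 × 1128 ≈ 357.20.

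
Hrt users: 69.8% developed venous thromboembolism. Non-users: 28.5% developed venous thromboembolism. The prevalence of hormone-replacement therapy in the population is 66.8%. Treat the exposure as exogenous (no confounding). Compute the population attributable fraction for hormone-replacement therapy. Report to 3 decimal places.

PAF ≈ 0.492

p₁ = 0.698, p₀ = 0.285.
Overall risk P(Y=1) = π·p₁ + (1−π)·p₀ = 0.668×0.698 + 0.332×0.285 = 0.56088.
Under exogeneity, PAF = [P(Y=1) − p₀] / P(Y=1).
PAF = (0.56088 − 0.285) / 0.56088 ≈ 0.4919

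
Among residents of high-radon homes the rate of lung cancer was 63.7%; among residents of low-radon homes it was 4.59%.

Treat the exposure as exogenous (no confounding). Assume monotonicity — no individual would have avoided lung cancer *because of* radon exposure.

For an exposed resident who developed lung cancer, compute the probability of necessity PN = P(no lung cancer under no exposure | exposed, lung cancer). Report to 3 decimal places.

p₁ = 0.637, p₀ = 0.0459.
Under exogeneity and monotonicity, PN = (p₁ − p₀) / p₁.
PN = (0.637 − 0.0459) / 0.637 = 0.5911 / 0.637 ≈ 0.9279

PN ≈ 0.928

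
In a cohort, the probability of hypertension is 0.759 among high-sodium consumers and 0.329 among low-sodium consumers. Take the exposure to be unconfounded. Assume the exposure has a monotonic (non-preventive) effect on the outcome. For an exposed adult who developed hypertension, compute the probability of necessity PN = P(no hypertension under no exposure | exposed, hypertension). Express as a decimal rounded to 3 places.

PN ≈ 0.567

Let p₁ = 0.759, p₀ = 0.329.
Under exogeneity and monotonicity, PN = (p₁ − p₀) / p₁.
PN = (0.759 − 0.329) / 0.759 = 0.43 / 0.759 ≈ 0.5665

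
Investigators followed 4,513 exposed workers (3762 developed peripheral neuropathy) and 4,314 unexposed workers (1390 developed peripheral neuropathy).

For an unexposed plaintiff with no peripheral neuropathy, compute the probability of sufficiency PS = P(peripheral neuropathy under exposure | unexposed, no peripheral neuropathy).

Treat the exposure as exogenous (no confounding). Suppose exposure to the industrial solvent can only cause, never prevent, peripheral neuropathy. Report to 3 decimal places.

p₁ = P(outcome | exposed) = 3762/4513 = 0.83359
p₀ = P(outcome | unexposed) = 1390/4314 = 0.32221
Under exogeneity and monotonicity, PS = (p₁ − p₀) / (1 − p₀).
PS = (0.83359 − 0.32221) / (1 − 0.32221) = 0.51139 / 0.67779 ≈ 0.7545

PS ≈ 0.754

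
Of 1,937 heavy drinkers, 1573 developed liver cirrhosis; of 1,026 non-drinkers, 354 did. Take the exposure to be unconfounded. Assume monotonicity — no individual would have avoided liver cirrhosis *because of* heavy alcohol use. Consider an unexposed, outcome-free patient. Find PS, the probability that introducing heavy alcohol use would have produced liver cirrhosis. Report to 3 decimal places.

PS ≈ 0.713

p₁ = P(outcome | exposed) = 1573/1937 = 0.81208
p₀ = P(outcome | unexposed) = 354/1026 = 0.34503
Under exogeneity and monotonicity, PS = (p₁ − p₀) / (1 − p₀).
PS = (0.81208 − 0.34503) / (1 − 0.34503) = 0.46705 / 0.65497 ≈ 0.7131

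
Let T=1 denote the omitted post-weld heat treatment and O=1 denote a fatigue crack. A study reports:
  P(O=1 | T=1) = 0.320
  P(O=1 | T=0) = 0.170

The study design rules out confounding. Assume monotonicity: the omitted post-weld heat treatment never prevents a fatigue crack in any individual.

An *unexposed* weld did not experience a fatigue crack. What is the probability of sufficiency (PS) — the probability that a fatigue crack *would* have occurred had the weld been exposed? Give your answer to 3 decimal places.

PS ≈ 0.181

Let p₁ = 0.32, p₀ = 0.17.
Under exogeneity and monotonicity, PS = (p₁ − p₀) / (1 − p₀).
PS = (0.32 − 0.17) / (1 − 0.17) = 0.15 / 0.83 ≈ 0.1807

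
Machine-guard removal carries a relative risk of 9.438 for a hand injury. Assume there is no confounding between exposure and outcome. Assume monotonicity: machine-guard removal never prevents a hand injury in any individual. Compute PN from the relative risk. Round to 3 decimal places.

PN ≈ 0.894

Under exogeneity and monotonicity, PN = (RR − 1) / RR = 1 − 1/RR.
PN = (9.438 − 1) / 9.438 = 8.438 / 9.438 ≈ 0.8940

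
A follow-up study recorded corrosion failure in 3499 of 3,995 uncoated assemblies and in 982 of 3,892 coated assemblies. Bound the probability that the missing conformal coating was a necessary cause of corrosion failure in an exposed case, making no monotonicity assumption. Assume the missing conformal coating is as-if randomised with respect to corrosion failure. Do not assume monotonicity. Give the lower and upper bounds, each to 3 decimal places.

p₁ = P(outcome | exposed) = 3499/3995 = 0.87584
p₀ = P(outcome | unexposed) = 982/3892 = 0.25231
Under exogeneity alone the bounds on PN are max{0,(p₁−p₀)/p₁} ≤ PN ≤ min{1,(1−p₀)/p₁}.
  lower = (p₁ − p₀)/p₁ = 0.62353 / 0.87584 ≈ 0.7119
  upper = min{1, (1 − p₀)/p₁} = 0.74769 / 0.87584 ≈ 0.8537

0.712 ≤ PN ≤ 0.854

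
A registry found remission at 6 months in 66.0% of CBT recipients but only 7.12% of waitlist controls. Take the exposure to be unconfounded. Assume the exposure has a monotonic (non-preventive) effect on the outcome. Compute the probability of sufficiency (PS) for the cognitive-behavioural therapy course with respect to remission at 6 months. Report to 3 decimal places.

p₁ = 0.66, p₀ = 0.0712.
Under exogeneity and monotonicity, PS = (p₁ − p₀) / (1 − p₀).
PS = (0.66 − 0.0712) / (1 − 0.0712) = 0.5888 / 0.9288 ≈ 0.6339

PS ≈ 0.634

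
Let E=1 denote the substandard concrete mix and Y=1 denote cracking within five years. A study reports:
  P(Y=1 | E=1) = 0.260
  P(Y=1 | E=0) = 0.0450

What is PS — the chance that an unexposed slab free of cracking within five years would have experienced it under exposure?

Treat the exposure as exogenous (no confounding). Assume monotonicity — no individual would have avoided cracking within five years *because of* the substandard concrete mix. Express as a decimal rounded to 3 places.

Let p₁ = 0.26, p₀ = 0.045.
Under exogeneity and monotonicity, PS = (p₁ − p₀) / (1 − p₀).
PS = (0.26 − 0.045) / (1 − 0.045) = 0.215 / 0.955 ≈ 0.2251

PS ≈ 0.225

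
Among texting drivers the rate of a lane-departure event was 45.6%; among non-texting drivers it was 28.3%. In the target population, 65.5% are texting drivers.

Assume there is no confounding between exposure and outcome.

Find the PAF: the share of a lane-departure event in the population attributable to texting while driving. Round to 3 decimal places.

p₁ = 0.456, p₀ = 0.283.
Overall risk P(Y=1) = π·p₁ + (1−π)·p₀ = 0.655×0.456 + 0.345×0.283 = 0.39631.
Under exogeneity, PAF = [P(Y=1) − p₀] / P(Y=1).
PAF = (0.39631 − 0.283) / 0.39631 ≈ 0.2859

PAF ≈ 0.286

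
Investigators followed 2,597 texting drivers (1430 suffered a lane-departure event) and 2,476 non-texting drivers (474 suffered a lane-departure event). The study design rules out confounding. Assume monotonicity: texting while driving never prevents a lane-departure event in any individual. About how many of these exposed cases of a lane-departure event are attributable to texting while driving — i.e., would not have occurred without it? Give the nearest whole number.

about 933 cases

p₁ = P(outcome | exposed) = 1430/2597 = 0.55064
p₀ = P(outcome | unexposed) = 474/2476 = 0.19144
PN = (p₁ − p₀)/p₁ = (0.55064 − 0.19144) / 0.55064 ≈ 0.65233.
Attributable cases ≈ PN × (exposed cases) = 0.65233 × 1430 ≈ 932.84.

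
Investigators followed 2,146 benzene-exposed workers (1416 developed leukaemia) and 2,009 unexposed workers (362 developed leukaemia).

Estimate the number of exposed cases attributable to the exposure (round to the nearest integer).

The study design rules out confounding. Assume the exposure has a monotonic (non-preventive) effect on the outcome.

p₁ = P(outcome | exposed) = 1416/2146 = 0.65983
p₀ = P(outcome | unexposed) = 362/2009 = 0.18019
PN = (p₁ − p₀)/p₁ = (0.65983 − 0.18019) / 0.65983 ≈ 0.72692.
Attributable cases ≈ PN × (exposed cases) = 0.72692 × 1416 ≈ 1029.31.

about 1029 cases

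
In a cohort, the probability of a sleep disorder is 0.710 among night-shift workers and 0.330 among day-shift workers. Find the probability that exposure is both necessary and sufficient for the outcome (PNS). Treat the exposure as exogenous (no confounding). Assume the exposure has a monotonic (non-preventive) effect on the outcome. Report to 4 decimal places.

Let p₁ = 0.71, p₀ = 0.33.
Under exogeneity and monotonicity, PNS = p₁ − p₀.
PNS = 0.71 − 0.33 = 0.38

PNS ≈ 0.3800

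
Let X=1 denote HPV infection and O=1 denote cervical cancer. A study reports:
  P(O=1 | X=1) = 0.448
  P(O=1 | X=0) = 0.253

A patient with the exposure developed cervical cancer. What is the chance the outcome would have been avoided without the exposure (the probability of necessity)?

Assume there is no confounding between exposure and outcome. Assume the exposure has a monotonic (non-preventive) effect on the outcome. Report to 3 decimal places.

Let p₁ = 0.448, p₀ = 0.253.
Under exogeneity and monotonicity, PN = (p₁ − p₀) / p₁.
PN = (0.448 − 0.253) / 0.448 = 0.195 / 0.448 ≈ 0.4353

PN ≈ 0.435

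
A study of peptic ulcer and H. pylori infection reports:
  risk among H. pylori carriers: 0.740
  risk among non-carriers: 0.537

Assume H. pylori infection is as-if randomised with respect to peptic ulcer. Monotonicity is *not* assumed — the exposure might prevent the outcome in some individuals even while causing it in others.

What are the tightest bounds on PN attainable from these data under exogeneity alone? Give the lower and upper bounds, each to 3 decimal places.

0.274 ≤ PN ≤ 0.626

Let p₁ = 0.74, p₀ = 0.537.
Under exogeneity alone the bounds on PN are max{0,(p₁−p₀)/p₁} ≤ PN ≤ min{1,(1−p₀)/p₁}.
  lower = (p₁ − p₀)/p₁ = 0.203 / 0.74 ≈ 0.2743
  upper = min{1, (1 − p₀)/p₁} = 0.463 / 0.74 ≈ 0.6257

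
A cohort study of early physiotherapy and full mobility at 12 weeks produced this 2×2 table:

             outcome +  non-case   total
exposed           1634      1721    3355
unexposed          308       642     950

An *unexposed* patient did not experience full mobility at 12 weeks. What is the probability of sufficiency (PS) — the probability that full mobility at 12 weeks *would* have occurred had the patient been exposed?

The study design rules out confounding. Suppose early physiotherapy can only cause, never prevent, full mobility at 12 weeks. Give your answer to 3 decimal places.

p₁ = P(outcome | exposed) = 1634/3355 = 0.48703
p₀ = P(outcome | unexposed) = 308/950 = 0.32421
Under exogeneity and monotonicity, PS = (p₁ − p₀) / (1 − p₀).
PS = (0.48703 − 0.32421) / (1 − 0.32421) = 0.16282 / 0.67579 ≈ 0.2409

PS ≈ 0.241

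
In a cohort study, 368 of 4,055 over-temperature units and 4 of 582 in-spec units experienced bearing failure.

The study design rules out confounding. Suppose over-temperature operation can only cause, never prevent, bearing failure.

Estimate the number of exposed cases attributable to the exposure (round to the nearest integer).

about 340 cases

p₁ = P(outcome | exposed) = 368/4055 = 0.090752
p₀ = P(outcome | unexposed) = 4/582 = 0.0068729
PN = (p₁ − p₀)/p₁ = (0.090752 − 0.0068729) / 0.090752 ≈ 0.92427.
Attributable cases ≈ PN × (exposed cases) = 0.92427 × 368 ≈ 340.13.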